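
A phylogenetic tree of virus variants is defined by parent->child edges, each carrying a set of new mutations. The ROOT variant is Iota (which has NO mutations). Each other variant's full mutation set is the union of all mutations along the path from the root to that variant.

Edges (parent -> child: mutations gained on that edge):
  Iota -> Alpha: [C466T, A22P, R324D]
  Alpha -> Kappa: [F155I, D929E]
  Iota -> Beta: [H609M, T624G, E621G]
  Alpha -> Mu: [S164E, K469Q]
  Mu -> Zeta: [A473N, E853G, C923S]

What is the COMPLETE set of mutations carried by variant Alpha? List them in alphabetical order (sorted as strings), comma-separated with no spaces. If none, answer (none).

Answer: A22P,C466T,R324D

Derivation:
At Iota: gained [] -> total []
At Alpha: gained ['C466T', 'A22P', 'R324D'] -> total ['A22P', 'C466T', 'R324D']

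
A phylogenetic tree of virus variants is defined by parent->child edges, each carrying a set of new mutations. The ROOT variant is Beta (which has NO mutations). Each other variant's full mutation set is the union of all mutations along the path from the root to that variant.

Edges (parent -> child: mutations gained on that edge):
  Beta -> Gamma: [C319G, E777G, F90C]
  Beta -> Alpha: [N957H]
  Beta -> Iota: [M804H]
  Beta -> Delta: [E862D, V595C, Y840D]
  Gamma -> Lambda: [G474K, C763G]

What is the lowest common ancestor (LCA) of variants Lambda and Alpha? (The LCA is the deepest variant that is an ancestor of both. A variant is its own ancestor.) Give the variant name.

Answer: Beta

Derivation:
Path from root to Lambda: Beta -> Gamma -> Lambda
  ancestors of Lambda: {Beta, Gamma, Lambda}
Path from root to Alpha: Beta -> Alpha
  ancestors of Alpha: {Beta, Alpha}
Common ancestors: {Beta}
Walk up from Alpha: Alpha (not in ancestors of Lambda), Beta (in ancestors of Lambda)
Deepest common ancestor (LCA) = Beta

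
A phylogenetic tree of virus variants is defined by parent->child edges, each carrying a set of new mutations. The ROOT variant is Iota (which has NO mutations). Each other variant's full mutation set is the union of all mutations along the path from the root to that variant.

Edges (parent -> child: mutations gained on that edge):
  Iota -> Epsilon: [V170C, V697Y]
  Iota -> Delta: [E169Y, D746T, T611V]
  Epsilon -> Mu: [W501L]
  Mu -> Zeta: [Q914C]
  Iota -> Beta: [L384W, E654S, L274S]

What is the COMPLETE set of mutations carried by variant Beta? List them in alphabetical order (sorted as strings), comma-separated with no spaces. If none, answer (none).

At Iota: gained [] -> total []
At Beta: gained ['L384W', 'E654S', 'L274S'] -> total ['E654S', 'L274S', 'L384W']

Answer: E654S,L274S,L384W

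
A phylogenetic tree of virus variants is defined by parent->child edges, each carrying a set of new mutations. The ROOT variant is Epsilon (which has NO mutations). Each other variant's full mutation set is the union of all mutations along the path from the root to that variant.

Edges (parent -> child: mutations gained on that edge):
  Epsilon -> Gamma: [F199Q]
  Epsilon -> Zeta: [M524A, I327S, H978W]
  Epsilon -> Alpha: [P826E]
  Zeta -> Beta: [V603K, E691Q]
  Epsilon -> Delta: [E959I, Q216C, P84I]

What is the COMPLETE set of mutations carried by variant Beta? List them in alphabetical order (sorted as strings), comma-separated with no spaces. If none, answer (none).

Answer: E691Q,H978W,I327S,M524A,V603K

Derivation:
At Epsilon: gained [] -> total []
At Zeta: gained ['M524A', 'I327S', 'H978W'] -> total ['H978W', 'I327S', 'M524A']
At Beta: gained ['V603K', 'E691Q'] -> total ['E691Q', 'H978W', 'I327S', 'M524A', 'V603K']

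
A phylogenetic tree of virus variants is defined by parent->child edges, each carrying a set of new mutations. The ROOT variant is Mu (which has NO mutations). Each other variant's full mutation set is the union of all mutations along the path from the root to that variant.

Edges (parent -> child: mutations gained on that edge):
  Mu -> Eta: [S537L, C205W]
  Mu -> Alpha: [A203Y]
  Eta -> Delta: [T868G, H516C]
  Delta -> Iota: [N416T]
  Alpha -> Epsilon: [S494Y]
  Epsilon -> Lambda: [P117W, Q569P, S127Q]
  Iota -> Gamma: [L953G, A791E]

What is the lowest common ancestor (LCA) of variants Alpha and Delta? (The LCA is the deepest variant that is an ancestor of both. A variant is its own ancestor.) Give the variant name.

Answer: Mu

Derivation:
Path from root to Alpha: Mu -> Alpha
  ancestors of Alpha: {Mu, Alpha}
Path from root to Delta: Mu -> Eta -> Delta
  ancestors of Delta: {Mu, Eta, Delta}
Common ancestors: {Mu}
Walk up from Delta: Delta (not in ancestors of Alpha), Eta (not in ancestors of Alpha), Mu (in ancestors of Alpha)
Deepest common ancestor (LCA) = Mu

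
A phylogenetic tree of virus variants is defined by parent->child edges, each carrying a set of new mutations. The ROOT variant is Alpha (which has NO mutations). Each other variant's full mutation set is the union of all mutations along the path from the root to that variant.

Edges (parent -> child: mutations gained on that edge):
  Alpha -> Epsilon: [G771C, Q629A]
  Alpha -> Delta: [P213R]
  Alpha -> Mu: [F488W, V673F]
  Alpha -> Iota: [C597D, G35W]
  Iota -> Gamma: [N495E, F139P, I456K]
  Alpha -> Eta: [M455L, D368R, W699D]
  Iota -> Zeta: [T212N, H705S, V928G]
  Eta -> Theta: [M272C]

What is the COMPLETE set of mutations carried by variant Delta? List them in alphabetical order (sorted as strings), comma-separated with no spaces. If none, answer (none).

Answer: P213R

Derivation:
At Alpha: gained [] -> total []
At Delta: gained ['P213R'] -> total ['P213R']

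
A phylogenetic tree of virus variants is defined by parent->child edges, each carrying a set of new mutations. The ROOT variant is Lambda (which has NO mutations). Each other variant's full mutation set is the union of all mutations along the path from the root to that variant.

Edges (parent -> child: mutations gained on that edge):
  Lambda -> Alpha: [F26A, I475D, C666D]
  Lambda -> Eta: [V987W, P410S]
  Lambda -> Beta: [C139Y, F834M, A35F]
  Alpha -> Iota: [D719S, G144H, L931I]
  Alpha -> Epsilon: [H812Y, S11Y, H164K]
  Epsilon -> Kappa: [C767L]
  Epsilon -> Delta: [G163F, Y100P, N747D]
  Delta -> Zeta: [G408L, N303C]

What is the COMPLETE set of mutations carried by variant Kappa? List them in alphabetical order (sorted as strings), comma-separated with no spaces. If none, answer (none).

At Lambda: gained [] -> total []
At Alpha: gained ['F26A', 'I475D', 'C666D'] -> total ['C666D', 'F26A', 'I475D']
At Epsilon: gained ['H812Y', 'S11Y', 'H164K'] -> total ['C666D', 'F26A', 'H164K', 'H812Y', 'I475D', 'S11Y']
At Kappa: gained ['C767L'] -> total ['C666D', 'C767L', 'F26A', 'H164K', 'H812Y', 'I475D', 'S11Y']

Answer: C666D,C767L,F26A,H164K,H812Y,I475D,S11Y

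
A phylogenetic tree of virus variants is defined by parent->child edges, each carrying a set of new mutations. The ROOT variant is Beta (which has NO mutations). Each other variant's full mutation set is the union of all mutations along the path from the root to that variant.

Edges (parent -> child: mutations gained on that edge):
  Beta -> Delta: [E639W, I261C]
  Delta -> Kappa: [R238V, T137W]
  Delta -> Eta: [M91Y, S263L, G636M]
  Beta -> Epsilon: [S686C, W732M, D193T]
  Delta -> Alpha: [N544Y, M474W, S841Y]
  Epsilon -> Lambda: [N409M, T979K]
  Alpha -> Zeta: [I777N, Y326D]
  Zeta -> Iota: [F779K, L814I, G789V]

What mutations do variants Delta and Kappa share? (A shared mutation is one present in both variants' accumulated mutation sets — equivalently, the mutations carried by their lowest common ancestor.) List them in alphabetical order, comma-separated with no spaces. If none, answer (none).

Answer: E639W,I261C

Derivation:
Accumulating mutations along path to Delta:
  At Beta: gained [] -> total []
  At Delta: gained ['E639W', 'I261C'] -> total ['E639W', 'I261C']
Mutations(Delta) = ['E639W', 'I261C']
Accumulating mutations along path to Kappa:
  At Beta: gained [] -> total []
  At Delta: gained ['E639W', 'I261C'] -> total ['E639W', 'I261C']
  At Kappa: gained ['R238V', 'T137W'] -> total ['E639W', 'I261C', 'R238V', 'T137W']
Mutations(Kappa) = ['E639W', 'I261C', 'R238V', 'T137W']
Intersection: ['E639W', 'I261C'] ∩ ['E639W', 'I261C', 'R238V', 'T137W'] = ['E639W', 'I261C']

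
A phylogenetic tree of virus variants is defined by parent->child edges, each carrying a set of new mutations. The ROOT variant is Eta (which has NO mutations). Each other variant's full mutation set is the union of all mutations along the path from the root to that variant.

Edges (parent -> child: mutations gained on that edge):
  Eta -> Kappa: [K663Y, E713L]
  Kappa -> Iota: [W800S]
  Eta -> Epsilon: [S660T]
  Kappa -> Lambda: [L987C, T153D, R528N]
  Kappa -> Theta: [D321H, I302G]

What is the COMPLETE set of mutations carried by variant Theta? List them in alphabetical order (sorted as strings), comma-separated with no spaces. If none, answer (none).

Answer: D321H,E713L,I302G,K663Y

Derivation:
At Eta: gained [] -> total []
At Kappa: gained ['K663Y', 'E713L'] -> total ['E713L', 'K663Y']
At Theta: gained ['D321H', 'I302G'] -> total ['D321H', 'E713L', 'I302G', 'K663Y']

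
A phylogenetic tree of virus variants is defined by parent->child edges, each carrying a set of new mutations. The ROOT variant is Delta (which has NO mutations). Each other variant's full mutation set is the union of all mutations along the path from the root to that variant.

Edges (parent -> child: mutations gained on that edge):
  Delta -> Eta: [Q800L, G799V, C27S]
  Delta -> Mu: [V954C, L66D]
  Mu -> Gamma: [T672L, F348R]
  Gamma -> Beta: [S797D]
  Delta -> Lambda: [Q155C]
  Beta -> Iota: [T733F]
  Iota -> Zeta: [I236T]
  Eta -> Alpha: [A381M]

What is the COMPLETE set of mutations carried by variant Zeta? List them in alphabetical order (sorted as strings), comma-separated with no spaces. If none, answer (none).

At Delta: gained [] -> total []
At Mu: gained ['V954C', 'L66D'] -> total ['L66D', 'V954C']
At Gamma: gained ['T672L', 'F348R'] -> total ['F348R', 'L66D', 'T672L', 'V954C']
At Beta: gained ['S797D'] -> total ['F348R', 'L66D', 'S797D', 'T672L', 'V954C']
At Iota: gained ['T733F'] -> total ['F348R', 'L66D', 'S797D', 'T672L', 'T733F', 'V954C']
At Zeta: gained ['I236T'] -> total ['F348R', 'I236T', 'L66D', 'S797D', 'T672L', 'T733F', 'V954C']

Answer: F348R,I236T,L66D,S797D,T672L,T733F,V954C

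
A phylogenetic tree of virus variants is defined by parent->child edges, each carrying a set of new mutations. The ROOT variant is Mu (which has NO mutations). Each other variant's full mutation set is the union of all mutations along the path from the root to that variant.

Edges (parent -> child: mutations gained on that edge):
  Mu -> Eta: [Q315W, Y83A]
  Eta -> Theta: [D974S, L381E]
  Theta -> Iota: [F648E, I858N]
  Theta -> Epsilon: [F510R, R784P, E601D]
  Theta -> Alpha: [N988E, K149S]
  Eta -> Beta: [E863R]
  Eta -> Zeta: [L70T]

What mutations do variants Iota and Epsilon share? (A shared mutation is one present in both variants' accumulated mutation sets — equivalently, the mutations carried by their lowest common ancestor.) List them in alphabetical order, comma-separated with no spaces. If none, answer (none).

Accumulating mutations along path to Iota:
  At Mu: gained [] -> total []
  At Eta: gained ['Q315W', 'Y83A'] -> total ['Q315W', 'Y83A']
  At Theta: gained ['D974S', 'L381E'] -> total ['D974S', 'L381E', 'Q315W', 'Y83A']
  At Iota: gained ['F648E', 'I858N'] -> total ['D974S', 'F648E', 'I858N', 'L381E', 'Q315W', 'Y83A']
Mutations(Iota) = ['D974S', 'F648E', 'I858N', 'L381E', 'Q315W', 'Y83A']
Accumulating mutations along path to Epsilon:
  At Mu: gained [] -> total []
  At Eta: gained ['Q315W', 'Y83A'] -> total ['Q315W', 'Y83A']
  At Theta: gained ['D974S', 'L381E'] -> total ['D974S', 'L381E', 'Q315W', 'Y83A']
  At Epsilon: gained ['F510R', 'R784P', 'E601D'] -> total ['D974S', 'E601D', 'F510R', 'L381E', 'Q315W', 'R784P', 'Y83A']
Mutations(Epsilon) = ['D974S', 'E601D', 'F510R', 'L381E', 'Q315W', 'R784P', 'Y83A']
Intersection: ['D974S', 'F648E', 'I858N', 'L381E', 'Q315W', 'Y83A'] ∩ ['D974S', 'E601D', 'F510R', 'L381E', 'Q315W', 'R784P', 'Y83A'] = ['D974S', 'L381E', 'Q315W', 'Y83A']

Answer: D974S,L381E,Q315W,Y83A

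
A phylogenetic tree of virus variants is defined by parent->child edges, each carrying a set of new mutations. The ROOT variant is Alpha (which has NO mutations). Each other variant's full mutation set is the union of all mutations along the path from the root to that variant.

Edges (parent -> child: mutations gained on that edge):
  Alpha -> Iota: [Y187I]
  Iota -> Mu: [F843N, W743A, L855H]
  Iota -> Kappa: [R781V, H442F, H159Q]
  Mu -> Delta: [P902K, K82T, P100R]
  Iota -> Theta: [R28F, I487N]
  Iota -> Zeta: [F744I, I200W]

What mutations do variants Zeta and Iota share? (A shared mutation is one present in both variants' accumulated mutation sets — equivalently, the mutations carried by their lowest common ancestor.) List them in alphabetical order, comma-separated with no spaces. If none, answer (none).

Accumulating mutations along path to Zeta:
  At Alpha: gained [] -> total []
  At Iota: gained ['Y187I'] -> total ['Y187I']
  At Zeta: gained ['F744I', 'I200W'] -> total ['F744I', 'I200W', 'Y187I']
Mutations(Zeta) = ['F744I', 'I200W', 'Y187I']
Accumulating mutations along path to Iota:
  At Alpha: gained [] -> total []
  At Iota: gained ['Y187I'] -> total ['Y187I']
Mutations(Iota) = ['Y187I']
Intersection: ['F744I', 'I200W', 'Y187I'] ∩ ['Y187I'] = ['Y187I']

Answer: Y187I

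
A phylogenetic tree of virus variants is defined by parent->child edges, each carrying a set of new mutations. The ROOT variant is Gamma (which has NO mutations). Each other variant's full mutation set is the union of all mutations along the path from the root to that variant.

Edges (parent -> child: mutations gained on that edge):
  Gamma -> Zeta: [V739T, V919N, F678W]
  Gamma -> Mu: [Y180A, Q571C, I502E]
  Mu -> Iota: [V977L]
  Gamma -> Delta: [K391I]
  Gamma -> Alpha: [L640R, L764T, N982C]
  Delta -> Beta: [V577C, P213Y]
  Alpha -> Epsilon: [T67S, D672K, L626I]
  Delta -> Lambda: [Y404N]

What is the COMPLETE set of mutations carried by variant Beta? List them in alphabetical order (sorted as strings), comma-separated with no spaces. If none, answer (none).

At Gamma: gained [] -> total []
At Delta: gained ['K391I'] -> total ['K391I']
At Beta: gained ['V577C', 'P213Y'] -> total ['K391I', 'P213Y', 'V577C']

Answer: K391I,P213Y,V577C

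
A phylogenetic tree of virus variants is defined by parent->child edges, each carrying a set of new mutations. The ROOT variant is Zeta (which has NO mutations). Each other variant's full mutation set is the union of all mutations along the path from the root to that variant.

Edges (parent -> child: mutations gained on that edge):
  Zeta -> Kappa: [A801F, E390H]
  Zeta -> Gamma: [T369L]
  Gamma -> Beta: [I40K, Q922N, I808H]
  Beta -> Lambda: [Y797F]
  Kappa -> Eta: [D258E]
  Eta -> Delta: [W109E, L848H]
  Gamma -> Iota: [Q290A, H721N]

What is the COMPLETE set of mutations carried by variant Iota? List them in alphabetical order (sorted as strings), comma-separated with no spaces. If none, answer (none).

At Zeta: gained [] -> total []
At Gamma: gained ['T369L'] -> total ['T369L']
At Iota: gained ['Q290A', 'H721N'] -> total ['H721N', 'Q290A', 'T369L']

Answer: H721N,Q290A,T369L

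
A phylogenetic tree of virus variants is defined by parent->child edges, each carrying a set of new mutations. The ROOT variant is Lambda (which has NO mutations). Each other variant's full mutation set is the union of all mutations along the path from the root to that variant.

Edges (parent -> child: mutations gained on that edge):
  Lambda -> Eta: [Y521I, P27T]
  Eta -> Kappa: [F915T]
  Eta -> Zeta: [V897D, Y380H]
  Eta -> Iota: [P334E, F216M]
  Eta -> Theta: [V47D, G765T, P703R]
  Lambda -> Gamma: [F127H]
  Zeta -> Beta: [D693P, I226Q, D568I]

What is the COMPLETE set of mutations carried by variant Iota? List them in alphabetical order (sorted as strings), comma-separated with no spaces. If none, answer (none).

At Lambda: gained [] -> total []
At Eta: gained ['Y521I', 'P27T'] -> total ['P27T', 'Y521I']
At Iota: gained ['P334E', 'F216M'] -> total ['F216M', 'P27T', 'P334E', 'Y521I']

Answer: F216M,P27T,P334E,Y521I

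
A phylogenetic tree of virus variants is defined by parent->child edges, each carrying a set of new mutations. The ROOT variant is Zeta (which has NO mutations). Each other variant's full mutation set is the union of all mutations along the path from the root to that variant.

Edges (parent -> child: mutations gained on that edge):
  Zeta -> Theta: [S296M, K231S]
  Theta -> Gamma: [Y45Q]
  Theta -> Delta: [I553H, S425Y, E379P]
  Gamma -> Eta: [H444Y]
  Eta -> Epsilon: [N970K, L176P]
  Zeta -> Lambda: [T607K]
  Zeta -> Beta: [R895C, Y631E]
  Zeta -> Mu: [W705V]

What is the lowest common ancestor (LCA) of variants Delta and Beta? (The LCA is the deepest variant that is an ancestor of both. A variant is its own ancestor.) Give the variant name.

Answer: Zeta

Derivation:
Path from root to Delta: Zeta -> Theta -> Delta
  ancestors of Delta: {Zeta, Theta, Delta}
Path from root to Beta: Zeta -> Beta
  ancestors of Beta: {Zeta, Beta}
Common ancestors: {Zeta}
Walk up from Beta: Beta (not in ancestors of Delta), Zeta (in ancestors of Delta)
Deepest common ancestor (LCA) = Zeta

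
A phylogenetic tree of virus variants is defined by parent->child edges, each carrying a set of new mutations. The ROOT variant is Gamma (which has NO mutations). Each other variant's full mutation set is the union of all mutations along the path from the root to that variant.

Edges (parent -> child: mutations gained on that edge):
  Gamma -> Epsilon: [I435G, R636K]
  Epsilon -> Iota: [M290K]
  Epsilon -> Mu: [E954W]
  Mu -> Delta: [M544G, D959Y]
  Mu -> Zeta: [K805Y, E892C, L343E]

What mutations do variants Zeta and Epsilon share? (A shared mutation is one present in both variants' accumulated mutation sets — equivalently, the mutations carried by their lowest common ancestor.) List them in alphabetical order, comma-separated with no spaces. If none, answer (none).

Answer: I435G,R636K

Derivation:
Accumulating mutations along path to Zeta:
  At Gamma: gained [] -> total []
  At Epsilon: gained ['I435G', 'R636K'] -> total ['I435G', 'R636K']
  At Mu: gained ['E954W'] -> total ['E954W', 'I435G', 'R636K']
  At Zeta: gained ['K805Y', 'E892C', 'L343E'] -> total ['E892C', 'E954W', 'I435G', 'K805Y', 'L343E', 'R636K']
Mutations(Zeta) = ['E892C', 'E954W', 'I435G', 'K805Y', 'L343E', 'R636K']
Accumulating mutations along path to Epsilon:
  At Gamma: gained [] -> total []
  At Epsilon: gained ['I435G', 'R636K'] -> total ['I435G', 'R636K']
Mutations(Epsilon) = ['I435G', 'R636K']
Intersection: ['E892C', 'E954W', 'I435G', 'K805Y', 'L343E', 'R636K'] ∩ ['I435G', 'R636K'] = ['I435G', 'R636K']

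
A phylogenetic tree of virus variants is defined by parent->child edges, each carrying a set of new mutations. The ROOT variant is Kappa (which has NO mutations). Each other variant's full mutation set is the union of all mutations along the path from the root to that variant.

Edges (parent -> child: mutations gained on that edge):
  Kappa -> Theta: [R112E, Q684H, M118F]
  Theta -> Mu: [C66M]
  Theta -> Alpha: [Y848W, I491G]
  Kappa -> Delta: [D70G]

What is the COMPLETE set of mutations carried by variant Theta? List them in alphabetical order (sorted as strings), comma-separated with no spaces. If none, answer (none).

Answer: M118F,Q684H,R112E

Derivation:
At Kappa: gained [] -> total []
At Theta: gained ['R112E', 'Q684H', 'M118F'] -> total ['M118F', 'Q684H', 'R112E']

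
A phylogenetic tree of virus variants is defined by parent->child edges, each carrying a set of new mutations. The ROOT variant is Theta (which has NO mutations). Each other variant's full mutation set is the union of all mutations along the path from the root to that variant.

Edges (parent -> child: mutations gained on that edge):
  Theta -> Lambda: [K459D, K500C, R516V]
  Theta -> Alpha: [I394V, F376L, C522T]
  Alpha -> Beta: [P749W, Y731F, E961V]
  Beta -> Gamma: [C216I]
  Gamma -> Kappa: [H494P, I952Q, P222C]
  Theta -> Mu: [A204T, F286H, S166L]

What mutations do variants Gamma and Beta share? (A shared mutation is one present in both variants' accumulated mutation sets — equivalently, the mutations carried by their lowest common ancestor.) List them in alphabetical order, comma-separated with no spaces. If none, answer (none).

Accumulating mutations along path to Gamma:
  At Theta: gained [] -> total []
  At Alpha: gained ['I394V', 'F376L', 'C522T'] -> total ['C522T', 'F376L', 'I394V']
  At Beta: gained ['P749W', 'Y731F', 'E961V'] -> total ['C522T', 'E961V', 'F376L', 'I394V', 'P749W', 'Y731F']
  At Gamma: gained ['C216I'] -> total ['C216I', 'C522T', 'E961V', 'F376L', 'I394V', 'P749W', 'Y731F']
Mutations(Gamma) = ['C216I', 'C522T', 'E961V', 'F376L', 'I394V', 'P749W', 'Y731F']
Accumulating mutations along path to Beta:
  At Theta: gained [] -> total []
  At Alpha: gained ['I394V', 'F376L', 'C522T'] -> total ['C522T', 'F376L', 'I394V']
  At Beta: gained ['P749W', 'Y731F', 'E961V'] -> total ['C522T', 'E961V', 'F376L', 'I394V', 'P749W', 'Y731F']
Mutations(Beta) = ['C522T', 'E961V', 'F376L', 'I394V', 'P749W', 'Y731F']
Intersection: ['C216I', 'C522T', 'E961V', 'F376L', 'I394V', 'P749W', 'Y731F'] ∩ ['C522T', 'E961V', 'F376L', 'I394V', 'P749W', 'Y731F'] = ['C522T', 'E961V', 'F376L', 'I394V', 'P749W', 'Y731F']

Answer: C522T,E961V,F376L,I394V,P749W,Y731F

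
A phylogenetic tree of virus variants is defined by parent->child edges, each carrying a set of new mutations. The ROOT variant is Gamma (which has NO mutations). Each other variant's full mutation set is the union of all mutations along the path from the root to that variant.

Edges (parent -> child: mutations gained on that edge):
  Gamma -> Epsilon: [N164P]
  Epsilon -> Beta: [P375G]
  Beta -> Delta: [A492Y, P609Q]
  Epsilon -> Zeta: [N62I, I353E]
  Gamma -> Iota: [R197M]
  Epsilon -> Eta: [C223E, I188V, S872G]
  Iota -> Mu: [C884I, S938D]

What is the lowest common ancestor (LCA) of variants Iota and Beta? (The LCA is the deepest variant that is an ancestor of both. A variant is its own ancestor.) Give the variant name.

Path from root to Iota: Gamma -> Iota
  ancestors of Iota: {Gamma, Iota}
Path from root to Beta: Gamma -> Epsilon -> Beta
  ancestors of Beta: {Gamma, Epsilon, Beta}
Common ancestors: {Gamma}
Walk up from Beta: Beta (not in ancestors of Iota), Epsilon (not in ancestors of Iota), Gamma (in ancestors of Iota)
Deepest common ancestor (LCA) = Gamma

Answer: Gamma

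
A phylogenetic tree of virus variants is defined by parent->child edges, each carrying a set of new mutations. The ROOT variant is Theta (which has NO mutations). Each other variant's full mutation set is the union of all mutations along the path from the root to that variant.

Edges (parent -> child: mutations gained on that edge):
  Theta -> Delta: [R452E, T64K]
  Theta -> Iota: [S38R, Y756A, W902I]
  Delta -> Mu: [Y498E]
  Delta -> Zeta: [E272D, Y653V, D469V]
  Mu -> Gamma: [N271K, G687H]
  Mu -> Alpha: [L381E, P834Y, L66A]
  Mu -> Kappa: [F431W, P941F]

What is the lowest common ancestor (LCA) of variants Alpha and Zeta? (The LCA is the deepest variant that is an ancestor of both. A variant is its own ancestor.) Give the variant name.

Answer: Delta

Derivation:
Path from root to Alpha: Theta -> Delta -> Mu -> Alpha
  ancestors of Alpha: {Theta, Delta, Mu, Alpha}
Path from root to Zeta: Theta -> Delta -> Zeta
  ancestors of Zeta: {Theta, Delta, Zeta}
Common ancestors: {Theta, Delta}
Walk up from Zeta: Zeta (not in ancestors of Alpha), Delta (in ancestors of Alpha), Theta (in ancestors of Alpha)
Deepest common ancestor (LCA) = Delta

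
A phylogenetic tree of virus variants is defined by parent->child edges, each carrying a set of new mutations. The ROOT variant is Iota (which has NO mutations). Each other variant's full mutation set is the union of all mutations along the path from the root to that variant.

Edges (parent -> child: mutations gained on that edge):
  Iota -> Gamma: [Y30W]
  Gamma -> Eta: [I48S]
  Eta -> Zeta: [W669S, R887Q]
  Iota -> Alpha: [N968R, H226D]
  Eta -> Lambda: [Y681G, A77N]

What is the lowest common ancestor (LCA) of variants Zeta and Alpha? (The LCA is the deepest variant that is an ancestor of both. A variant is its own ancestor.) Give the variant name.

Answer: Iota

Derivation:
Path from root to Zeta: Iota -> Gamma -> Eta -> Zeta
  ancestors of Zeta: {Iota, Gamma, Eta, Zeta}
Path from root to Alpha: Iota -> Alpha
  ancestors of Alpha: {Iota, Alpha}
Common ancestors: {Iota}
Walk up from Alpha: Alpha (not in ancestors of Zeta), Iota (in ancestors of Zeta)
Deepest common ancestor (LCA) = Iota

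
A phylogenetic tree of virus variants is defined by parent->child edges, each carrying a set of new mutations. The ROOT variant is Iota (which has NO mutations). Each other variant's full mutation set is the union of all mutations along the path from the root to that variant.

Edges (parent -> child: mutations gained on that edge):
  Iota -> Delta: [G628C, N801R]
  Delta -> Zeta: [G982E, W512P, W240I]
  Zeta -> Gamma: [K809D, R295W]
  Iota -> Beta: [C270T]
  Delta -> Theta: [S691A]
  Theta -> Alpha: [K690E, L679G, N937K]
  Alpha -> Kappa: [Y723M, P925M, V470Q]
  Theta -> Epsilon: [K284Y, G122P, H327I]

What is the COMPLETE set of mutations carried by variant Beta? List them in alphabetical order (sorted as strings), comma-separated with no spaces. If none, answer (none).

Answer: C270T

Derivation:
At Iota: gained [] -> total []
At Beta: gained ['C270T'] -> total ['C270T']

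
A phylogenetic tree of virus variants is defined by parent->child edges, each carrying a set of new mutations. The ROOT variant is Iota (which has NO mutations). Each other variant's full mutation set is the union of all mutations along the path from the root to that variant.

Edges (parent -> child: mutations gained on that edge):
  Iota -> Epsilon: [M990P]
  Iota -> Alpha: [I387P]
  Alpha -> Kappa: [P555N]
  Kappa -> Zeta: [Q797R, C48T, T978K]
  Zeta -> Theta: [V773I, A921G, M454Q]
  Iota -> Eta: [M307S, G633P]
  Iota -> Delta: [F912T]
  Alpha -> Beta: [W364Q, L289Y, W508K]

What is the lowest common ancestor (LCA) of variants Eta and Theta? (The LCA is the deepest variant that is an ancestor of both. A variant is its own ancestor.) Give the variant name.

Path from root to Eta: Iota -> Eta
  ancestors of Eta: {Iota, Eta}
Path from root to Theta: Iota -> Alpha -> Kappa -> Zeta -> Theta
  ancestors of Theta: {Iota, Alpha, Kappa, Zeta, Theta}
Common ancestors: {Iota}
Walk up from Theta: Theta (not in ancestors of Eta), Zeta (not in ancestors of Eta), Kappa (not in ancestors of Eta), Alpha (not in ancestors of Eta), Iota (in ancestors of Eta)
Deepest common ancestor (LCA) = Iota

Answer: Iota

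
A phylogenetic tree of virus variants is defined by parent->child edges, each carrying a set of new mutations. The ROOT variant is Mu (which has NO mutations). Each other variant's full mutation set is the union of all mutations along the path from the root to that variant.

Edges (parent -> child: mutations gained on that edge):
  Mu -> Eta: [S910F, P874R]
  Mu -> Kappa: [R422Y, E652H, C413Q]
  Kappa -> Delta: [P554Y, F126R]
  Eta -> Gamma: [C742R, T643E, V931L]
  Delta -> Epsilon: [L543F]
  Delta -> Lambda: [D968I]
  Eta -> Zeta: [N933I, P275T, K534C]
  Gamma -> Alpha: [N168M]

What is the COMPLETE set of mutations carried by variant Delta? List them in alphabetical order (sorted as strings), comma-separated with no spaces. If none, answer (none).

At Mu: gained [] -> total []
At Kappa: gained ['R422Y', 'E652H', 'C413Q'] -> total ['C413Q', 'E652H', 'R422Y']
At Delta: gained ['P554Y', 'F126R'] -> total ['C413Q', 'E652H', 'F126R', 'P554Y', 'R422Y']

Answer: C413Q,E652H,F126R,P554Y,R422Y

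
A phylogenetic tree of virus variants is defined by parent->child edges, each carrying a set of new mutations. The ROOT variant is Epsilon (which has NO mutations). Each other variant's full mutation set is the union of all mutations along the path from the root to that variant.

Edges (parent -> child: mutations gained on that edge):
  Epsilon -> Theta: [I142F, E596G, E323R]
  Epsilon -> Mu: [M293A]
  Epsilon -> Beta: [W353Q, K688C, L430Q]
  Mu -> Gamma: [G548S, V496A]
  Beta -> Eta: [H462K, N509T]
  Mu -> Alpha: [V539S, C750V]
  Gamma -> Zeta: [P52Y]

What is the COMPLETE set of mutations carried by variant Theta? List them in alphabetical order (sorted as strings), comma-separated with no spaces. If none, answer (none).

At Epsilon: gained [] -> total []
At Theta: gained ['I142F', 'E596G', 'E323R'] -> total ['E323R', 'E596G', 'I142F']

Answer: E323R,E596G,I142F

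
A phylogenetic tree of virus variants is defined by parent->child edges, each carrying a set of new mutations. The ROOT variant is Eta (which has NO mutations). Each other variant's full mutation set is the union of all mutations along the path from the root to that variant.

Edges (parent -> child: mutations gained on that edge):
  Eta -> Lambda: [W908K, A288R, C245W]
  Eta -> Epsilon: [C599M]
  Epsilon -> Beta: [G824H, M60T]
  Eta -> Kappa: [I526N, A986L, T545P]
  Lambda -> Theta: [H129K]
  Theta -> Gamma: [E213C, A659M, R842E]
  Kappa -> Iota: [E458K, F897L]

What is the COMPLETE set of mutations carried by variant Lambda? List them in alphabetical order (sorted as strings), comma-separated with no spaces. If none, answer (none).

At Eta: gained [] -> total []
At Lambda: gained ['W908K', 'A288R', 'C245W'] -> total ['A288R', 'C245W', 'W908K']

Answer: A288R,C245W,W908K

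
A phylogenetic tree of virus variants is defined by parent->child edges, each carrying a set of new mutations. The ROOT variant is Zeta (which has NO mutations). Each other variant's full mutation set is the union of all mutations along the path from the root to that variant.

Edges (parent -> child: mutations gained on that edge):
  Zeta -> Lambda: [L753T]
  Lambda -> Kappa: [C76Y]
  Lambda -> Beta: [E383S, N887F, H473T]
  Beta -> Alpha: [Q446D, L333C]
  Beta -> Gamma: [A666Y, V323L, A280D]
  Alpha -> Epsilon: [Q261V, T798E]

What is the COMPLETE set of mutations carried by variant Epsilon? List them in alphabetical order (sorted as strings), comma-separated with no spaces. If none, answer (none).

At Zeta: gained [] -> total []
At Lambda: gained ['L753T'] -> total ['L753T']
At Beta: gained ['E383S', 'N887F', 'H473T'] -> total ['E383S', 'H473T', 'L753T', 'N887F']
At Alpha: gained ['Q446D', 'L333C'] -> total ['E383S', 'H473T', 'L333C', 'L753T', 'N887F', 'Q446D']
At Epsilon: gained ['Q261V', 'T798E'] -> total ['E383S', 'H473T', 'L333C', 'L753T', 'N887F', 'Q261V', 'Q446D', 'T798E']

Answer: E383S,H473T,L333C,L753T,N887F,Q261V,Q446D,T798E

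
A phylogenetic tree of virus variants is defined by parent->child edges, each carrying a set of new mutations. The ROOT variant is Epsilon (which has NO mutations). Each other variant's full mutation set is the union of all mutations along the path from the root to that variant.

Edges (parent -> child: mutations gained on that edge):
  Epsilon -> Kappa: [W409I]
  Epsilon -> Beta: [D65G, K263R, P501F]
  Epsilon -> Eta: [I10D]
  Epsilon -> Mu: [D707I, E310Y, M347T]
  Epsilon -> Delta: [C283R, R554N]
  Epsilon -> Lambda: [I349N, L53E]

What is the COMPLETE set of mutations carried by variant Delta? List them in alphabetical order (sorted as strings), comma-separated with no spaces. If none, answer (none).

Answer: C283R,R554N

Derivation:
At Epsilon: gained [] -> total []
At Delta: gained ['C283R', 'R554N'] -> total ['C283R', 'R554N']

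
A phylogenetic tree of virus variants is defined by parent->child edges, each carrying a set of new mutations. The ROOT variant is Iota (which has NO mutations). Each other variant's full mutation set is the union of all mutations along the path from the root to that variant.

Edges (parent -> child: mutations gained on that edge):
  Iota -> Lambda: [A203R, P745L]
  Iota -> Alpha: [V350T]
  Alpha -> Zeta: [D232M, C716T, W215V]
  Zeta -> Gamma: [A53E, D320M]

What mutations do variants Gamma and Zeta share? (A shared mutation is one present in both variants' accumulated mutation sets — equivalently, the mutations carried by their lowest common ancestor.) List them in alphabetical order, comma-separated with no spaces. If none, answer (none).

Accumulating mutations along path to Gamma:
  At Iota: gained [] -> total []
  At Alpha: gained ['V350T'] -> total ['V350T']
  At Zeta: gained ['D232M', 'C716T', 'W215V'] -> total ['C716T', 'D232M', 'V350T', 'W215V']
  At Gamma: gained ['A53E', 'D320M'] -> total ['A53E', 'C716T', 'D232M', 'D320M', 'V350T', 'W215V']
Mutations(Gamma) = ['A53E', 'C716T', 'D232M', 'D320M', 'V350T', 'W215V']
Accumulating mutations along path to Zeta:
  At Iota: gained [] -> total []
  At Alpha: gained ['V350T'] -> total ['V350T']
  At Zeta: gained ['D232M', 'C716T', 'W215V'] -> total ['C716T', 'D232M', 'V350T', 'W215V']
Mutations(Zeta) = ['C716T', 'D232M', 'V350T', 'W215V']
Intersection: ['A53E', 'C716T', 'D232M', 'D320M', 'V350T', 'W215V'] ∩ ['C716T', 'D232M', 'V350T', 'W215V'] = ['C716T', 'D232M', 'V350T', 'W215V']

Answer: C716T,D232M,V350T,W215V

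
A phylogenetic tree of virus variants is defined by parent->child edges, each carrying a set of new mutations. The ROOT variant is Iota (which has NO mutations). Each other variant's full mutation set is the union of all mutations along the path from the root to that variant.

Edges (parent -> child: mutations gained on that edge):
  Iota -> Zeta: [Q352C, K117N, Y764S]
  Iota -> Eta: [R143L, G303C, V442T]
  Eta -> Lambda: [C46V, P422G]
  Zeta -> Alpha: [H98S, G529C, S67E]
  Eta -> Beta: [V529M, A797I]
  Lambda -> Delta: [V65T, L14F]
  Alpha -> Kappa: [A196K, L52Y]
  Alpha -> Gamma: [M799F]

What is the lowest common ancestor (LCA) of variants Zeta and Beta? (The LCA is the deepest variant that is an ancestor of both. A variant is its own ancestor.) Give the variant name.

Answer: Iota

Derivation:
Path from root to Zeta: Iota -> Zeta
  ancestors of Zeta: {Iota, Zeta}
Path from root to Beta: Iota -> Eta -> Beta
  ancestors of Beta: {Iota, Eta, Beta}
Common ancestors: {Iota}
Walk up from Beta: Beta (not in ancestors of Zeta), Eta (not in ancestors of Zeta), Iota (in ancestors of Zeta)
Deepest common ancestor (LCA) = Iota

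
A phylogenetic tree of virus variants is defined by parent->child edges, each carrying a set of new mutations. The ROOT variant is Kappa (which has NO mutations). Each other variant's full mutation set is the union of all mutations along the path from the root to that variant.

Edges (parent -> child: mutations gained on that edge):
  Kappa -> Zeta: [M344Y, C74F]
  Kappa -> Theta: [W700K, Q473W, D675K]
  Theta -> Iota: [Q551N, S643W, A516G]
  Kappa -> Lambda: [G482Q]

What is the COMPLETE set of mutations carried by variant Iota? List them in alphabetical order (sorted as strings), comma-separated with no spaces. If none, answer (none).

At Kappa: gained [] -> total []
At Theta: gained ['W700K', 'Q473W', 'D675K'] -> total ['D675K', 'Q473W', 'W700K']
At Iota: gained ['Q551N', 'S643W', 'A516G'] -> total ['A516G', 'D675K', 'Q473W', 'Q551N', 'S643W', 'W700K']

Answer: A516G,D675K,Q473W,Q551N,S643W,W700K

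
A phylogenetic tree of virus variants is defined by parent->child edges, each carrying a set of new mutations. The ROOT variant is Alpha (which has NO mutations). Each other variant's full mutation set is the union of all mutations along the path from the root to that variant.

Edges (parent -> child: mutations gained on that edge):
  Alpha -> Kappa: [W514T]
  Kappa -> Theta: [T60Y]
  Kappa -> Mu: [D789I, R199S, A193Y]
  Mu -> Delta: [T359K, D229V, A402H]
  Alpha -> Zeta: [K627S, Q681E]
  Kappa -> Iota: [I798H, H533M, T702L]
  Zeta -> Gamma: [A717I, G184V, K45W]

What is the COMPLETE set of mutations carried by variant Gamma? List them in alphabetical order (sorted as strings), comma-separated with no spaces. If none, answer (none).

Answer: A717I,G184V,K45W,K627S,Q681E

Derivation:
At Alpha: gained [] -> total []
At Zeta: gained ['K627S', 'Q681E'] -> total ['K627S', 'Q681E']
At Gamma: gained ['A717I', 'G184V', 'K45W'] -> total ['A717I', 'G184V', 'K45W', 'K627S', 'Q681E']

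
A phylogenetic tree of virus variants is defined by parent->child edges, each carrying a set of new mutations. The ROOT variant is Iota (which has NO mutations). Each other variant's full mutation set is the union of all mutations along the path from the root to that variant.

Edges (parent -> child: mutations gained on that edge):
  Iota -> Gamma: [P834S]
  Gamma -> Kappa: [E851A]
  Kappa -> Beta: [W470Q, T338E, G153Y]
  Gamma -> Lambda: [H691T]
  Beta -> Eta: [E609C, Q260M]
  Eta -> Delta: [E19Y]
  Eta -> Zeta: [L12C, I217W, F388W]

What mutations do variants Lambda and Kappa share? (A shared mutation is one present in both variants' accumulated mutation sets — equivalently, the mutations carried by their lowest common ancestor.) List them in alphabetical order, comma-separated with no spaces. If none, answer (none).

Answer: P834S

Derivation:
Accumulating mutations along path to Lambda:
  At Iota: gained [] -> total []
  At Gamma: gained ['P834S'] -> total ['P834S']
  At Lambda: gained ['H691T'] -> total ['H691T', 'P834S']
Mutations(Lambda) = ['H691T', 'P834S']
Accumulating mutations along path to Kappa:
  At Iota: gained [] -> total []
  At Gamma: gained ['P834S'] -> total ['P834S']
  At Kappa: gained ['E851A'] -> total ['E851A', 'P834S']
Mutations(Kappa) = ['E851A', 'P834S']
Intersection: ['H691T', 'P834S'] ∩ ['E851A', 'P834S'] = ['P834S']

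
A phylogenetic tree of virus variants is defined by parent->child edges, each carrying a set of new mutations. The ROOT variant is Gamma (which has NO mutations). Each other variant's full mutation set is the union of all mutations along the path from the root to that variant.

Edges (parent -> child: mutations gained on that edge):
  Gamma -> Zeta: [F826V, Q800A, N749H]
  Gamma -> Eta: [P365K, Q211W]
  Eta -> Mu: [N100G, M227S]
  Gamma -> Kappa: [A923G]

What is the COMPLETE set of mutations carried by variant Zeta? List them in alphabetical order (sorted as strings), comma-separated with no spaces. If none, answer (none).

At Gamma: gained [] -> total []
At Zeta: gained ['F826V', 'Q800A', 'N749H'] -> total ['F826V', 'N749H', 'Q800A']

Answer: F826V,N749H,Q800A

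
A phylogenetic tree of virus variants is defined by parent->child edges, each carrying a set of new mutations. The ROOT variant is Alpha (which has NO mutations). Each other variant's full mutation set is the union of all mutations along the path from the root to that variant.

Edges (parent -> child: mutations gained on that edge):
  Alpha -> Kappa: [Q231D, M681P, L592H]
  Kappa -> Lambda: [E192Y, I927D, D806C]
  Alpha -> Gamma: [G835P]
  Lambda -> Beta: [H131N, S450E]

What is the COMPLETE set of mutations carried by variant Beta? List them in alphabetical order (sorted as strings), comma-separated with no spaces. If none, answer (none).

Answer: D806C,E192Y,H131N,I927D,L592H,M681P,Q231D,S450E

Derivation:
At Alpha: gained [] -> total []
At Kappa: gained ['Q231D', 'M681P', 'L592H'] -> total ['L592H', 'M681P', 'Q231D']
At Lambda: gained ['E192Y', 'I927D', 'D806C'] -> total ['D806C', 'E192Y', 'I927D', 'L592H', 'M681P', 'Q231D']
At Beta: gained ['H131N', 'S450E'] -> total ['D806C', 'E192Y', 'H131N', 'I927D', 'L592H', 'M681P', 'Q231D', 'S450E']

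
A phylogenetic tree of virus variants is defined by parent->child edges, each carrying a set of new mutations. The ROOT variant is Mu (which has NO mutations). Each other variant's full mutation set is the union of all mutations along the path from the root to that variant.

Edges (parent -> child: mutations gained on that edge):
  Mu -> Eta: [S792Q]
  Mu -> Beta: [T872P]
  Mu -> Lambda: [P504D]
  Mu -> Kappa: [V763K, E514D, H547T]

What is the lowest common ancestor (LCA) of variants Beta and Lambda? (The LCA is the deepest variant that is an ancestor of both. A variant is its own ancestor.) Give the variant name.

Answer: Mu

Derivation:
Path from root to Beta: Mu -> Beta
  ancestors of Beta: {Mu, Beta}
Path from root to Lambda: Mu -> Lambda
  ancestors of Lambda: {Mu, Lambda}
Common ancestors: {Mu}
Walk up from Lambda: Lambda (not in ancestors of Beta), Mu (in ancestors of Beta)
Deepest common ancestor (LCA) = Mu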